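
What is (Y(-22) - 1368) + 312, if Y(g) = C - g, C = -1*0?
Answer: -1034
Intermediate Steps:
C = 0
Y(g) = -g (Y(g) = 0 - g = -g)
(Y(-22) - 1368) + 312 = (-1*(-22) - 1368) + 312 = (22 - 1368) + 312 = -1346 + 312 = -1034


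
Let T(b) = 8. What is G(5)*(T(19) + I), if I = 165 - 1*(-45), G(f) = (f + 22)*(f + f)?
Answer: 58860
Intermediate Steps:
G(f) = 2*f*(22 + f) (G(f) = (22 + f)*(2*f) = 2*f*(22 + f))
I = 210 (I = 165 + 45 = 210)
G(5)*(T(19) + I) = (2*5*(22 + 5))*(8 + 210) = (2*5*27)*218 = 270*218 = 58860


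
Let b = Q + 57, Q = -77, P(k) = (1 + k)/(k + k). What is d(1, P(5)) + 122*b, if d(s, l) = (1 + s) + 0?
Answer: -2438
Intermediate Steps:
P(k) = (1 + k)/(2*k) (P(k) = (1 + k)/((2*k)) = (1 + k)*(1/(2*k)) = (1 + k)/(2*k))
b = -20 (b = -77 + 57 = -20)
d(s, l) = 1 + s
d(1, P(5)) + 122*b = (1 + 1) + 122*(-20) = 2 - 2440 = -2438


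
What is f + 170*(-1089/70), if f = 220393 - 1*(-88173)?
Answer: 2141449/7 ≈ 3.0592e+5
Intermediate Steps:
f = 308566 (f = 220393 + 88173 = 308566)
f + 170*(-1089/70) = 308566 + 170*(-1089/70) = 308566 - 18513/7 = 2141449/7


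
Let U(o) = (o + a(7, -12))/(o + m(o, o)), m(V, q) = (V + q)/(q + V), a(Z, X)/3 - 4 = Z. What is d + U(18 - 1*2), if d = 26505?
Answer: 450634/17 ≈ 26508.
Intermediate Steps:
a(Z, X) = 12 + 3*Z
m(V, q) = 1 (m(V, q) = (V + q)/(V + q) = 1)
U(o) = (33 + o)/(1 + o) (U(o) = (o + (12 + 3*7))/(o + 1) = (o + (12 + 21))/(1 + o) = (o + 33)/(1 + o) = (33 + o)/(1 + o))
d + U(18 - 1*2) = 26505 + (33 + (18 - 1*2))/(1 + (18 - 1*2)) = 26505 + (33 + (18 - 2))/(1 + (18 - 2)) = 26505 + (33 + 16)/(1 + 16) = 26505 + 49/17 = 450634/17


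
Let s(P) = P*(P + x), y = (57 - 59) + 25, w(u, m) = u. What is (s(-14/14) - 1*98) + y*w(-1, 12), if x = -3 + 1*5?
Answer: -122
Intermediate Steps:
x = 2 (x = -3 + 5 = 2)
y = 23 (y = -2 + 25 = 23)
s(P) = P*(2 + P) (s(P) = P*(P + 2) = P*(2 + P))
(s(-14/14) - 1*98) + y*w(-1, 12) = ((-14/14)*(2 - 14/14) - 1*98) + 23*(-1) = ((-14*1/14)*(2 - 14*1/14) - 98) - 23 = (-(2 - 1) - 98) - 23 = (-1*1 - 98) - 23 = (-1 - 98) - 23 = -99 - 23 = -122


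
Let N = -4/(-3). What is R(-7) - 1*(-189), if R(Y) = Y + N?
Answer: 550/3 ≈ 183.33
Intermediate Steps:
N = 4/3 (N = -4*(-1/3) = 4/3 ≈ 1.3333)
R(Y) = 4/3 + Y (R(Y) = Y + 4/3 = 4/3 + Y)
R(-7) - 1*(-189) = (4/3 - 7) - 1*(-189) = -17/3 + 189 = 550/3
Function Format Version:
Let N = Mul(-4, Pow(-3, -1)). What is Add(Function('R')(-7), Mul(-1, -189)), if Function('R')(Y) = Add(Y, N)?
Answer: Rational(550, 3) ≈ 183.33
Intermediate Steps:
N = Rational(4, 3) (N = Mul(-4, Rational(-1, 3)) = Rational(4, 3) ≈ 1.3333)
Function('R')(Y) = Add(Rational(4, 3), Y) (Function('R')(Y) = Add(Y, Rational(4, 3)) = Add(Rational(4, 3), Y))
Add(Function('R')(-7), Mul(-1, -189)) = Add(Add(Rational(4, 3), -7), Mul(-1, -189)) = Add(Rational(-17, 3), 189) = Rational(550, 3)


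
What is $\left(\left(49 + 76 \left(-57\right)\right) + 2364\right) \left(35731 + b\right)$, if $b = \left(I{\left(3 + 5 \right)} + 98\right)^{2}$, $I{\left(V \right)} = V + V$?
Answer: $-93507113$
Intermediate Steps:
$I{\left(V \right)} = 2 V$
$b = 12996$ ($b = \left(2 \left(3 + 5\right) + 98\right)^{2} = \left(2 \cdot 8 + 98\right)^{2} = \left(16 + 98\right)^{2} = 114^{2} = 12996$)
$\left(\left(49 + 76 \left(-57\right)\right) + 2364\right) \left(35731 + b\right) = \left(\left(49 + 76 \left(-57\right)\right) + 2364\right) \left(35731 + 12996\right) = \left(\left(49 - 4332\right) + 2364\right) 48727 = \left(-4283 + 2364\right) 48727 = \left(-1919\right) 48727 = -93507113$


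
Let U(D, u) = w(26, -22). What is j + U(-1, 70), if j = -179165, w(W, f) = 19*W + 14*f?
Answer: -178979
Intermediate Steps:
w(W, f) = 14*f + 19*W
U(D, u) = 186 (U(D, u) = 14*(-22) + 19*26 = -308 + 494 = 186)
j + U(-1, 70) = -179165 + 186 = -178979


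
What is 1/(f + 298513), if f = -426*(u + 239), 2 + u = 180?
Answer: 1/120871 ≈ 8.2733e-6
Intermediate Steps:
u = 178 (u = -2 + 180 = 178)
f = -177642 (f = -426*(178 + 239) = -426*417 = -177642)
1/(f + 298513) = 1/(-177642 + 298513) = 1/120871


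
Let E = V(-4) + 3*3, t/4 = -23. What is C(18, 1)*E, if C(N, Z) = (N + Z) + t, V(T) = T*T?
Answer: -1825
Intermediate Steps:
t = -92 (t = 4*(-23) = -92)
V(T) = T**2
C(N, Z) = -92 + N + Z (C(N, Z) = (N + Z) - 92 = -92 + N + Z)
E = 25 (E = (-4)**2 + 3*3 = 16 + 9 = 25)
C(18, 1)*E = (-92 + 18 + 1)*25 = -73*25 = -1825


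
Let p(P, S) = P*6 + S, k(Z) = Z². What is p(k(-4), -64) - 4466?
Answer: -4434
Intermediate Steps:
p(P, S) = S + 6*P (p(P, S) = 6*P + S = S + 6*P)
p(k(-4), -64) - 4466 = (-64 + 6*(-4)²) - 4466 = (-64 + 6*16) - 4466 = (-64 + 96) - 4466 = 32 - 4466 = -4434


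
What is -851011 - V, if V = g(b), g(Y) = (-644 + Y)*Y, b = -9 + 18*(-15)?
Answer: -1108528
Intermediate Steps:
b = -279 (b = -9 - 270 = -279)
g(Y) = Y*(-644 + Y)
V = 257517 (V = -279*(-644 - 279) = -279*(-923) = 257517)
-851011 - V = -851011 - 1*257517 = -851011 - 257517 = -1108528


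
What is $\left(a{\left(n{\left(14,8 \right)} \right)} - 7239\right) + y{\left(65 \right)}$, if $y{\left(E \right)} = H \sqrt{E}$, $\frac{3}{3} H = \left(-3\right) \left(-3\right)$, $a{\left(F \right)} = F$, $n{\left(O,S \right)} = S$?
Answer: $-7231 + 9 \sqrt{65} \approx -7158.4$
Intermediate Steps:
$H = 9$ ($H = \left(-3\right) \left(-3\right) = 9$)
$y{\left(E \right)} = 9 \sqrt{E}$
$\left(a{\left(n{\left(14,8 \right)} \right)} - 7239\right) + y{\left(65 \right)} = \left(8 - 7239\right) + 9 \sqrt{65} = -7231 + 9 \sqrt{65}$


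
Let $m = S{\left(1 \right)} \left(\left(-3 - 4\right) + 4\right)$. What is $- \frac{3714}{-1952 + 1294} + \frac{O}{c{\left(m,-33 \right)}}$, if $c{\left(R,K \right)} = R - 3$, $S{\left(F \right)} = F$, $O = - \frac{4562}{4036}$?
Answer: $\frac{23235005}{3983532} \approx 5.8328$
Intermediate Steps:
$O = - \frac{2281}{2018}$ ($O = \left(-4562\right) \frac{1}{4036} = - \frac{2281}{2018} \approx -1.1303$)
$m = -3$ ($m = 1 \left(\left(-3 - 4\right) + 4\right) = 1 \left(-7 + 4\right) = 1 \left(-3\right) = -3$)
$c{\left(R,K \right)} = -3 + R$
$- \frac{3714}{-1952 + 1294} + \frac{O}{c{\left(m,-33 \right)}} = - \frac{3714}{-1952 + 1294} - \frac{2281}{2018 \left(-3 - 3\right)} = - \frac{3714}{-658} - \frac{2281}{2018 \left(-6\right)} = \left(-3714\right) \left(- \frac{1}{658}\right) - - \frac{2281}{12108} = \frac{1857}{329} + \frac{2281}{12108} = \frac{23235005}{3983532}$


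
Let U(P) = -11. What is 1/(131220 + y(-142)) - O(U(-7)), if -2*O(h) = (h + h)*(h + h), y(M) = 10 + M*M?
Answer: 36637349/151394 ≈ 242.00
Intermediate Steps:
y(M) = 10 + M**2
O(h) = -2*h**2 (O(h) = -(h + h)*(h + h)/2 = -2*h*2*h/2 = -2*h**2)
1/(131220 + y(-142)) - O(U(-7)) = 1/(131220 + (10 + (-142)**2)) - (-2)*(-11)**2 = 1/(131220 + (10 + 20164)) - (-2)*121 = 1/(131220 + 20174) - 1*(-242) = 1/151394 + 242 = 36637349/151394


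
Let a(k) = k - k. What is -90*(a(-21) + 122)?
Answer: -10980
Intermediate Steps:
a(k) = 0
-90*(a(-21) + 122) = -90*(0 + 122) = -90*122 = -10980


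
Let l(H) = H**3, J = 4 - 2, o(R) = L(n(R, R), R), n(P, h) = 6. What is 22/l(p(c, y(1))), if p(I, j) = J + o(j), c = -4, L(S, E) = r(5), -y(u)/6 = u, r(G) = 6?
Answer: 11/256 ≈ 0.042969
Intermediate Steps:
y(u) = -6*u
L(S, E) = 6
o(R) = 6
J = 2
p(I, j) = 8 (p(I, j) = 2 + 6 = 8)
22/l(p(c, y(1))) = 22/(8**3) = 22/512 = 22*(1/512) = 11/256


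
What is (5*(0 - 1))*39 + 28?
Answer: -167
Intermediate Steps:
(5*(0 - 1))*39 + 28 = (5*(-1))*39 + 28 = -5*39 + 28 = -195 + 28 = -167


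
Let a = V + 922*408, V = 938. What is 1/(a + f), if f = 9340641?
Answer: 1/9717755 ≈ 1.0290e-7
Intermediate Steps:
a = 377114 (a = 938 + 922*408 = 938 + 376176 = 377114)
1/(a + f) = 1/(377114 + 9340641) = 1/9717755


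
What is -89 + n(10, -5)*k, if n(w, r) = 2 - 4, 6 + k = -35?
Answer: -7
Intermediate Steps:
k = -41 (k = -6 - 35 = -41)
n(w, r) = -2
-89 + n(10, -5)*k = -89 - 2*(-41) = -89 + 82 = -7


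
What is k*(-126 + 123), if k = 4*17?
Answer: -204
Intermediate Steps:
k = 68
k*(-126 + 123) = 68*(-126 + 123) = 68*(-3) = -204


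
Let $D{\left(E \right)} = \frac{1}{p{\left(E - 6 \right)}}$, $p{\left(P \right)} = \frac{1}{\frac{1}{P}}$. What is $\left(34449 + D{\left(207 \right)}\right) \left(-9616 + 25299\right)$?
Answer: $\frac{108593012750}{201} \approx 5.4026 \cdot 10^{8}$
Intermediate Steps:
$p{\left(P \right)} = P$
$D{\left(E \right)} = \frac{1}{-6 + E}$ ($D{\left(E \right)} = \frac{1}{E - 6} = \frac{1}{-6 + E}$)
$\left(34449 + D{\left(207 \right)}\right) \left(-9616 + 25299\right) = \left(34449 + \frac{1}{-6 + 207}\right) \left(-9616 + 25299\right) = \left(34449 + \frac{1}{201}\right) 15683 = \frac{6924250}{201} \cdot 15683 = \frac{108593012750}{201}$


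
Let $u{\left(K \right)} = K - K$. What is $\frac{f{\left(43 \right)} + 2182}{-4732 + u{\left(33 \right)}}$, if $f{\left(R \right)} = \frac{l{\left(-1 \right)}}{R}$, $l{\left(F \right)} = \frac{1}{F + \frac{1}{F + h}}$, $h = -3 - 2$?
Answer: $- \frac{164194}{356083} \approx -0.46111$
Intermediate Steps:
$h = -5$
$l{\left(F \right)} = \frac{1}{F + \frac{1}{-5 + F}}$ ($l{\left(F \right)} = \frac{1}{F + \frac{1}{F - 5}} = \frac{1}{F + \frac{1}{-5 + F}}$)
$u{\left(K \right)} = 0$
$f{\left(R \right)} = - \frac{6}{7 R}$ ($f{\left(R \right)} = \frac{\frac{1}{1 + \left(-1\right)^{2} - -5} \left(-5 - 1\right)}{R} = \frac{\frac{1}{1 + 1 + 5} \left(-6\right)}{R} = \frac{\frac{1}{7} \left(-6\right)}{R} = - \frac{6}{7 R}$)
$\frac{f{\left(43 \right)} + 2182}{-4732 + u{\left(33 \right)}} = \frac{- \frac{6}{7 \cdot 43} + 2182}{-4732 + 0} = \frac{\left(- \frac{6}{7}\right) \frac{1}{43} + 2182}{-4732} = \left(- \frac{6}{301} + 2182\right) \left(- \frac{1}{4732}\right) = \frac{656776}{301} \left(- \frac{1}{4732}\right) = - \frac{164194}{356083}$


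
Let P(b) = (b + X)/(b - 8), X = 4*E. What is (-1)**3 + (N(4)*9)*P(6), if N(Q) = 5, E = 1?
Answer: -226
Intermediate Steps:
X = 4 (X = 4*1 = 4)
P(b) = (4 + b)/(-8 + b) (P(b) = (b + 4)/(b - 8) = (4 + b)/(-8 + b))
(-1)**3 + (N(4)*9)*P(6) = (-1)**3 + (5*9)*((4 + 6)/(-8 + 6)) = -1 + 45*(10/(-2)) = -1 + 45*(-1/2*10) = -1 + 45*(-5) = -1 - 225 = -226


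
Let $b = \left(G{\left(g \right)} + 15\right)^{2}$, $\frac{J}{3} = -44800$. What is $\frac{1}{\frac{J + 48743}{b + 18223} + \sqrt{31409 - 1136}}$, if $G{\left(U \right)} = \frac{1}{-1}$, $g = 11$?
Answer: $\frac{1577716283}{10263067568504} + \frac{339259561 \sqrt{30273}}{10263067568504} \approx 0.0059052$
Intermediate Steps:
$J = -134400$ ($J = 3 \left(-44800\right) = -134400$)
$G{\left(U \right)} = -1$
$b = 196$ ($b = \left(-1 + 15\right)^{2} = 14^{2} = 196$)
$\frac{1}{\frac{J + 48743}{b + 18223} + \sqrt{31409 - 1136}} = \frac{1}{\frac{-134400 + 48743}{196 + 18223} + \sqrt{31409 - 1136}} = \frac{1}{- \frac{85657}{18419} + \sqrt{30273}}$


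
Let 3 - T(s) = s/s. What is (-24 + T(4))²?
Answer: 484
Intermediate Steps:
T(s) = 2 (T(s) = 3 - s/s = 3 - 1*1 = 3 - 1 = 2)
(-24 + T(4))² = (-24 + 2)² = (-22)² = 484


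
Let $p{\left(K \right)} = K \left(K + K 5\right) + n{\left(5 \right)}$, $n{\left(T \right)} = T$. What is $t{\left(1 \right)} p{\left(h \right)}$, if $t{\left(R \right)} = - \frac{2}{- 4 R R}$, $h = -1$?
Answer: $\frac{11}{2} \approx 5.5$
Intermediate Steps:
$t{\left(R \right)} = \frac{1}{2 R^{2}}$ ($t{\left(R \right)} = - \frac{2}{\left(-4\right) R^{2}} = - 2 \left(- \frac{1}{4 R^{2}}\right) = \frac{1}{2 R^{2}}$)
$p{\left(K \right)} = 5 + 6 K^{2}$ ($p{\left(K \right)} = K \left(K + K 5\right) + 5 = K \left(K + 5 K\right) + 5 = K 6 K + 5 = 6 K^{2} + 5 = 5 + 6 K^{2}$)
$t{\left(1 \right)} p{\left(h \right)} = \frac{1}{2 \cdot 1} \left(5 + 6 \left(-1\right)^{2}\right) = \frac{1}{2} \cdot 1 \left(5 + 6 \cdot 1\right) = \frac{5 + 6}{2} = \frac{1}{2} \cdot 11 = \frac{11}{2}$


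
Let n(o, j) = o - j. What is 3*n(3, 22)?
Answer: -57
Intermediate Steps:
3*n(3, 22) = 3*(3 - 1*22) = 3*(3 - 22) = 3*(-19) = -57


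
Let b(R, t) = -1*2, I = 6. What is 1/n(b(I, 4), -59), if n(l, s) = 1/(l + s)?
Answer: -61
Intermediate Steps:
b(R, t) = -2
1/n(b(I, 4), -59) = 1/(1/(-2 - 59)) = 1/(1/(-61)) = 1/(-1/61) = -61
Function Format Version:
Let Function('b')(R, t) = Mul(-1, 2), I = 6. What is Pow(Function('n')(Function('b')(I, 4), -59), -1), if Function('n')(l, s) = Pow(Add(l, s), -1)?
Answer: -61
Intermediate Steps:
Function('b')(R, t) = -2
Pow(Function('n')(Function('b')(I, 4), -59), -1) = Pow(Pow(Add(-2, -59), -1), -1) = Pow(Pow(-61, -1), -1) = Pow(Rational(-1, 61), -1) = -61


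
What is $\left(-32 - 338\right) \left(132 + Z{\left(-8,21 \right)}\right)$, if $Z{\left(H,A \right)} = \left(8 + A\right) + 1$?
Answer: $-59940$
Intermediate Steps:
$Z{\left(H,A \right)} = 9 + A$
$\left(-32 - 338\right) \left(132 + Z{\left(-8,21 \right)}\right) = \left(-32 - 338\right) \left(132 + \left(9 + 21\right)\right) = - 370 \left(132 + 30\right) = \left(-370\right) 162 = -59940$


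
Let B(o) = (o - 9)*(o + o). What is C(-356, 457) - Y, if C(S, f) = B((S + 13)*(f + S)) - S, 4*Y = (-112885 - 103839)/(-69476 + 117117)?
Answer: 114381221118929/47641 ≈ 2.4009e+9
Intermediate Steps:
B(o) = 2*o*(-9 + o) (B(o) = (-9 + o)*(2*o) = 2*o*(-9 + o))
Y = -54181/47641 (Y = ((-112885 - 103839)/(-69476 + 117117))/4 = (-216724/47641)/4 = (-216724*1/47641)/4 = (¼)*(-216724/47641) = -54181/47641 ≈ -1.1373)
C(S, f) = -S + 2*(-9 + (13 + S)*(S + f))*(13 + S)*(S + f) (C(S, f) = 2*((S + 13)*(f + S))*(-9 + (S + 13)*(f + S)) - S = 2*((13 + S)*(S + f))*(-9 + (13 + S)*(S + f)) - S = 2*(-9 + (13 + S)*(S + f))*(13 + S)*(S + f) - S = -S + 2*(-9 + (13 + S)*(S + f))*(13 + S)*(S + f))
C(-356, 457) - Y = (-1*(-356) + 2*((-356)² + 13*(-356) + 13*457 - 356*457)*(-9 + (-356)² + 13*(-356) + 13*457 - 356*457)) - 1*(-54181/47641) = (356 + 2*(126736 - 4628 + 5941 - 162692)*(-9 + 126736 - 4628 + 5941 - 162692)) + 54181/47641 = (356 + 2*(-34643)*(-34652)) + 54181/47641 = (356 + 2400898472) + 54181/47641 = 2400898828 + 54181/47641 = 114381221118929/47641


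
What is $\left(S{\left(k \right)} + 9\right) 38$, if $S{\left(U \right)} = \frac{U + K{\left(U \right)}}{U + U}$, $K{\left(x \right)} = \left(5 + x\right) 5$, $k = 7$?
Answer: $\frac{3667}{7} \approx 523.86$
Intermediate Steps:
$K{\left(x \right)} = 25 + 5 x$
$S{\left(U \right)} = \frac{25 + 6 U}{2 U}$ ($S{\left(U \right)} = \frac{U + \left(25 + 5 U\right)}{U + U} = \frac{25 + 6 U}{2 U}$)
$\left(S{\left(k \right)} + 9\right) 38 = \left(\left(3 + \frac{25}{2 \cdot 7}\right) + 9\right) 38 = \left(\left(3 + \frac{25}{2} \cdot \frac{1}{7}\right) + 9\right) 38 = \left(\left(3 + \frac{25}{14}\right) + 9\right) 38 = \left(\frac{67}{14} + 9\right) 38 = \frac{193}{14} \cdot 38 = \frac{3667}{7}$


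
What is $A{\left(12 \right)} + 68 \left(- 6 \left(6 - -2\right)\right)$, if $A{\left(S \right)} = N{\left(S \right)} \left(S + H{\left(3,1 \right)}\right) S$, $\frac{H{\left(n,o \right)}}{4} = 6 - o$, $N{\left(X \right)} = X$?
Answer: $1344$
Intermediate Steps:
$H{\left(n,o \right)} = 24 - 4 o$ ($H{\left(n,o \right)} = 4 \left(6 - o\right) = 24 - 4 o$)
$A{\left(S \right)} = S^{2} \left(20 + S\right)$ ($A{\left(S \right)} = S \left(S + \left(24 - 4\right)\right) S = S \left(S + 20\right) S = S \left(20 + S\right) S = S^{2} \left(20 + S\right)$)
$A{\left(12 \right)} + 68 \left(- 6 \left(6 - -2\right)\right) = 12^{2} \left(20 + 12\right) + 68 \left(- 6 \left(6 - -2\right)\right) = 144 \cdot 32 + 68 \left(- 6 \left(6 + 2\right)\right) = 4608 + 68 \left(\left(-6\right) 8\right) = 4608 + 68 \left(-48\right) = 4608 - 3264 = 1344$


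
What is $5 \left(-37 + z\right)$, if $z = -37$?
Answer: $-370$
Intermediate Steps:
$5 \left(-37 + z\right) = 5 \left(-37 - 37\right) = 5 \left(-74\right) = -370$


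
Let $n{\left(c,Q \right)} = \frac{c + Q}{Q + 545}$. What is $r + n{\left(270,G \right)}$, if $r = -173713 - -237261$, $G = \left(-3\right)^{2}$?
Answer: $\frac{35205871}{554} \approx 63549.0$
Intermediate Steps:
$G = 9$
$r = 63548$ ($r = -173713 + 237261 = 63548$)
$n{\left(c,Q \right)} = \frac{Q + c}{545 + Q}$
$r + n{\left(270,G \right)} = 63548 + \frac{9 + 270}{545 + 9} = 63548 + \frac{1}{554} \cdot 279 = 63548 + \frac{279}{554} = \frac{35205871}{554}$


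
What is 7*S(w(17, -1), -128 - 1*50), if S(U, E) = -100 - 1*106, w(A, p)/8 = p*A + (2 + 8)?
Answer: -1442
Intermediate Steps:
w(A, p) = 80 + 8*A*p (w(A, p) = 8*(p*A + (2 + 8)) = 8*(A*p + 10) = 8*(10 + A*p) = 80 + 8*A*p)
S(U, E) = -206 (S(U, E) = -100 - 106 = -206)
7*S(w(17, -1), -128 - 1*50) = 7*(-206) = -1442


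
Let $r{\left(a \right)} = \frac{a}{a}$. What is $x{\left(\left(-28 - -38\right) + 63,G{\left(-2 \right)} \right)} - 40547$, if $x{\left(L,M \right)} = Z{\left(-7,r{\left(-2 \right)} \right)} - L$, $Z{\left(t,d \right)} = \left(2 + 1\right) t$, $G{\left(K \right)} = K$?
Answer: $-40641$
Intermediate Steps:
$r{\left(a \right)} = 1$
$Z{\left(t,d \right)} = 3 t$
$x{\left(L,M \right)} = -21 - L$ ($x{\left(L,M \right)} = 3 \left(-7\right) - L = -21 - L$)
$x{\left(\left(-28 - -38\right) + 63,G{\left(-2 \right)} \right)} - 40547 = \left(-21 - \left(\left(-28 - -38\right) + 63\right)\right) - 40547 = \left(-21 - \left(\left(-28 + 38\right) + 63\right)\right) - 40547 = \left(-21 - \left(10 + 63\right)\right) - 40547 = \left(-21 - 73\right) - 40547 = -94 - 40547 = -40641$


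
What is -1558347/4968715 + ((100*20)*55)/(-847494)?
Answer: -933624191209/2105478075105 ≈ -0.44343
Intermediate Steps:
-1558347/4968715 + ((100*20)*55)/(-847494) = -1558347*1/4968715 + (2000*55)*(-1/847494) = -1558347/4968715 + 110000*(-1/847494) = -1558347/4968715 - 55000/423747 = -933624191209/2105478075105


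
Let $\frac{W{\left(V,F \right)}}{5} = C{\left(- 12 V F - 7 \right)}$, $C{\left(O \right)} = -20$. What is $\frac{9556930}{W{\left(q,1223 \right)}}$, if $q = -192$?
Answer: $- \frac{955693}{10} \approx -95569.0$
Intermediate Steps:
$W{\left(V,F \right)} = -100$ ($W{\left(V,F \right)} = 5 \left(-20\right) = -100$)
$\frac{9556930}{W{\left(q,1223 \right)}} = \frac{9556930}{-100} = 9556930 \left(- \frac{1}{100}\right) = - \frac{955693}{10}$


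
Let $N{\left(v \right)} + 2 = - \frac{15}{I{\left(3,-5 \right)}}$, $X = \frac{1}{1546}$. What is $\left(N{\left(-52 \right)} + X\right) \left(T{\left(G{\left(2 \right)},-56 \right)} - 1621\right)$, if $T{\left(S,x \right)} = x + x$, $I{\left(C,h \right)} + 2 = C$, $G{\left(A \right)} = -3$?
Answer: $\frac{45544973}{1546} \approx 29460.0$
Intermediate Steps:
$X = \frac{1}{1546} \approx 0.00064683$
$I{\left(C,h \right)} = -2 + C$
$T{\left(S,x \right)} = 2 x$
$N{\left(v \right)} = -17$ ($N{\left(v \right)} = -2 - \frac{15}{-2 + 3} = -2 - \frac{15}{1} = -2 - 15 = -17$)
$\left(N{\left(-52 \right)} + X\right) \left(T{\left(G{\left(2 \right)},-56 \right)} - 1621\right) = \left(-17 + \frac{1}{1546}\right) \left(2 \left(-56\right) - 1621\right) = - \frac{26281 \left(-112 - 1621\right)}{1546} = \left(- \frac{26281}{1546}\right) \left(-1733\right) = \frac{45544973}{1546}$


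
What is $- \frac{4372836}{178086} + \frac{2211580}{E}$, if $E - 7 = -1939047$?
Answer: $- \frac{73941294611}{2877632312} \approx -25.695$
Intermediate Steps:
$E = -1939040$ ($E = 7 - 1939047 = -1939040$)
$- \frac{4372836}{178086} + \frac{2211580}{E} = - \frac{4372836}{178086} + \frac{2211580}{-1939040} = \left(-4372836\right) \frac{1}{178086} + 2211580 \left(- \frac{1}{1939040}\right) = - \frac{728806}{29681} - \frac{110579}{96952} = - \frac{73941294611}{2877632312}$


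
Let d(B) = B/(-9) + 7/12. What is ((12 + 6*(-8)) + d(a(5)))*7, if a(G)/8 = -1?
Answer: -8701/36 ≈ -241.69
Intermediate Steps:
a(G) = -8 (a(G) = 8*(-1) = -8)
d(B) = 7/12 - B/9 (d(B) = B*(-⅑) + 7*(1/12) = -B/9 + 7/12 = 7/12 - B/9)
((12 + 6*(-8)) + d(a(5)))*7 = ((12 + 6*(-8)) + (7/12 - ⅑*(-8)))*7 = ((12 - 48) + (7/12 + 8/9))*7 = (-36 + 53/36)*7 = -1243/36*7 = -8701/36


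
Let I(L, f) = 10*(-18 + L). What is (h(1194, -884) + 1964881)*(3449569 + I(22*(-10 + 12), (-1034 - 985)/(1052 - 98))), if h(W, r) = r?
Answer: 6775453806513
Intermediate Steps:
I(L, f) = -180 + 10*L
(h(1194, -884) + 1964881)*(3449569 + I(22*(-10 + 12), (-1034 - 985)/(1052 - 98))) = (-884 + 1964881)*(3449569 + (-180 + 10*(22*(-10 + 12)))) = 1963997*(3449569 + (-180 + 10*(22*2))) = 1963997*(3449569 + (-180 + 10*44)) = 1963997*(3449569 + (-180 + 440)) = 1963997*(3449569 + 260) = 1963997*3449829 = 6775453806513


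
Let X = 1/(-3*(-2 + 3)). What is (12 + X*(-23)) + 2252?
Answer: 6815/3 ≈ 2271.7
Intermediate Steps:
X = -⅓ (X = 1/(-3*1) = 1/(-3) = -⅓ ≈ -0.33333)
(12 + X*(-23)) + 2252 = (12 - ⅓*(-23)) + 2252 = (12 + 23/3) + 2252 = 59/3 + 2252 = 6815/3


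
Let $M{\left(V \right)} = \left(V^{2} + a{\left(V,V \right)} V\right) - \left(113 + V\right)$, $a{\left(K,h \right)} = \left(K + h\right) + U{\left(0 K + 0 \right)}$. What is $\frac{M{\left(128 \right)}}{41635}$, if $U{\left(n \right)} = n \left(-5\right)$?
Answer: $\frac{48911}{41635} \approx 1.1748$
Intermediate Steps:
$U{\left(n \right)} = - 5 n$
$a{\left(K,h \right)} = K + h$ ($a{\left(K,h \right)} = \left(K + h\right) - 5 \left(0 K + 0\right) = \left(K + h\right) - 5 \left(0 + 0\right) = \left(K + h\right) - 0 = \left(K + h\right) + 0 = K + h$)
$M{\left(V \right)} = -113 - V + 3 V^{2}$ ($M{\left(V \right)} = \left(V^{2} + \left(V + V\right) V\right) - \left(113 + V\right) = \left(V^{2} + 2 V V\right) - \left(113 + V\right) = \left(V^{2} + 2 V^{2}\right) - \left(113 + V\right) = 3 V^{2} - \left(113 + V\right) = -113 - V + 3 V^{2}$)
$\frac{M{\left(128 \right)}}{41635} = \frac{-113 - 128 + 3 \cdot 128^{2}}{41635} = \left(-113 - 128 + 3 \cdot 16384\right) \frac{1}{41635} = \left(-113 - 128 + 49152\right) \frac{1}{41635} = 48911 \cdot \frac{1}{41635} = \frac{48911}{41635}$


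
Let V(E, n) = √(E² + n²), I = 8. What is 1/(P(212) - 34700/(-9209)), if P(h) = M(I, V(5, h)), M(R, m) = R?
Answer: 9209/108372 ≈ 0.084976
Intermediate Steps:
P(h) = 8
1/(P(212) - 34700/(-9209)) = 1/(8 - 34700/(-9209)) = 1/(8 - 34700*(-1/9209)) = 1/(8 + 34700/9209) = 1/(108372/9209) = 9209/108372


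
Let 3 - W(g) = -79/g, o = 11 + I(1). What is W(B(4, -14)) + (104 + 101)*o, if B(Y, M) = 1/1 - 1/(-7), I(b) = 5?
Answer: 26817/8 ≈ 3352.1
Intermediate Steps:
o = 16 (o = 11 + 5 = 16)
B(Y, M) = 8/7 (B(Y, M) = 1*1 - 1*(-1/7) = 1 + 1/7 = 8/7)
W(g) = 3 + 79/g (W(g) = 3 - (-79)/g = 3 + 79/g)
W(B(4, -14)) + (104 + 101)*o = (3 + 79/(8/7)) + (104 + 101)*16 = (3 + 79*(7/8)) + 205*16 = (3 + 553/8) + 3280 = 577/8 + 3280 = 26817/8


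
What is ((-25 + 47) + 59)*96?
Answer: 7776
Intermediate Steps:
((-25 + 47) + 59)*96 = (22 + 59)*96 = 81*96 = 7776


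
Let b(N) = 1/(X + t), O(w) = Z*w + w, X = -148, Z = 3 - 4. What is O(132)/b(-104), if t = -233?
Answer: 0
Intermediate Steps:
Z = -1
O(w) = 0 (O(w) = -w + w = 0)
b(N) = -1/381 (b(N) = 1/(-148 - 233) = 1/(-381) = -1/381)
O(132)/b(-104) = 0/(-1/381) = 0*(-381) = 0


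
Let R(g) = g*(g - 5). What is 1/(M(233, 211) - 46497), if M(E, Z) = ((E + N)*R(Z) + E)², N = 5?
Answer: 1/107021942263384 ≈ 9.3439e-15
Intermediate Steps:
R(g) = g*(-5 + g)
M(E, Z) = (E + Z*(-5 + Z)*(5 + E))² (M(E, Z) = ((E + 5)*(Z*(-5 + Z)) + E)² = ((5 + E)*(Z*(-5 + Z)) + E)² = (Z*(-5 + Z)*(5 + E) + E)² = (E + Z*(-5 + Z)*(5 + E))²)
1/(M(233, 211) - 46497) = 1/((233 + 5*211*(-5 + 211) + 233*211*(-5 + 211))² - 46497) = 1/((233 + 5*211*206 + 233*211*206)² - 46497) = 1/((233 + 217330 + 10127578)² - 46497) = 1/(10345141² - 46497) = 1/(107021942309881 - 46497) = 1/107021942263384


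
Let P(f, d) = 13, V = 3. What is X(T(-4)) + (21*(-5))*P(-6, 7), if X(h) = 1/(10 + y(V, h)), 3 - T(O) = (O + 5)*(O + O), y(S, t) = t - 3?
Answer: -24569/18 ≈ -1364.9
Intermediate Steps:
y(S, t) = -3 + t
T(O) = 3 - 2*O*(5 + O) (T(O) = 3 - (O + 5)*(O + O) = 3 - (5 + O)*2*O = 3 - 2*O*(5 + O))
X(h) = 1/(7 + h) (X(h) = 1/(10 + (-3 + h)) = 1/(7 + h))
X(T(-4)) + (21*(-5))*P(-6, 7) = 1/(7 + (3 - 10*(-4) - 2*(-4)²)) + (21*(-5))*13 = 1/(7 + (3 + 40 - 2*16)) - 105*13 = 1/(7 + (3 + 40 - 32)) - 1365 = 1/(7 + 11) - 1365 = 1/18 - 1365 = -24569/18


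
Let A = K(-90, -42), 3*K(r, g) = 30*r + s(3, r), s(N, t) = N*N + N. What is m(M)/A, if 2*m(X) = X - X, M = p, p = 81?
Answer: 0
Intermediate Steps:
s(N, t) = N + N**2 (s(N, t) = N**2 + N = N + N**2)
M = 81
K(r, g) = 4 + 10*r (K(r, g) = (30*r + 3*(1 + 3))/3 = (30*r + 3*4)/3 = (30*r + 12)/3 = (12 + 30*r)/3 = 4 + 10*r)
A = -896 (A = 4 + 10*(-90) = 4 - 900 = -896)
m(X) = 0 (m(X) = (X - X)/2 = (1/2)*0 = 0)
m(M)/A = 0/(-896) = 0*(-1/896) = 0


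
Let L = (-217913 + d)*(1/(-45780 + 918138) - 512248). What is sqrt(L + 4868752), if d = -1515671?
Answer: 2*sqrt(42237388292893745910294)/436179 ≈ 9.4235e+5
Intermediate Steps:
L = 387337828921578136/436179 (L = (-217913 - 1515671)*(1/(-45780 + 918138) - 512248) = -1733584*(1/872358 - 512248) = -1733584*(-446863640783/872358) = 387337828921578136/436179 ≈ 8.8803e+11)
sqrt(L + 4868752) = sqrt(387337828921578136/436179 + 4868752) = sqrt(387339952568956744/436179) = 2*sqrt(42237388292893745910294)/436179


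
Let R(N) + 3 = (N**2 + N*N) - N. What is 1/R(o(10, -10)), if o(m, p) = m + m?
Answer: 1/777 ≈ 0.0012870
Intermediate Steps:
o(m, p) = 2*m
R(N) = -3 - N + 2*N**2 (R(N) = -3 + ((N**2 + N*N) - N) = -3 + ((N**2 + N**2) - N) = -3 + (2*N**2 - N) = -3 + (-N + 2*N**2) = -3 - N + 2*N**2)
1/R(o(10, -10)) = 1/(-3 - 2*10 + 2*(2*10)**2) = 1/(-3 - 1*20 + 2*20**2) = 1/(-3 - 20 + 2*400) = 1/(-3 - 20 + 800) = 1/777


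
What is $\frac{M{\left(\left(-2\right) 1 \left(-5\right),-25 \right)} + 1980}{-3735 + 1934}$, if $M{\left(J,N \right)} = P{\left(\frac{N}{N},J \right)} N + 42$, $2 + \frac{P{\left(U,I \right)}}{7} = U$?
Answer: $- \frac{2197}{1801} \approx -1.2199$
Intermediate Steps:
$P{\left(U,I \right)} = -14 + 7 U$
$M{\left(J,N \right)} = 42 - 7 N$ ($M{\left(J,N \right)} = \left(-14 + 7 \frac{N}{N}\right) N + 42 = \left(-14 + 7 \cdot 1\right) N + 42 = \left(-14 + 7\right) N + 42 = - 7 N + 42 = 42 - 7 N$)
$\frac{M{\left(\left(-2\right) 1 \left(-5\right),-25 \right)} + 1980}{-3735 + 1934} = \frac{\left(42 - -175\right) + 1980}{-3735 + 1934} = \frac{\left(42 + 175\right) + 1980}{-1801} = \left(217 + 1980\right) \left(- \frac{1}{1801}\right) = 2197 \left(- \frac{1}{1801}\right) = - \frac{2197}{1801}$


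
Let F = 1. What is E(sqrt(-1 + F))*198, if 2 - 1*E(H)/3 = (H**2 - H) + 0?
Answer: 1188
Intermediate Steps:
E(H) = 6 - 3*H**2 + 3*H (E(H) = 6 - 3*((H**2 - H) + 0) = 6 - 3*(H**2 - H) = 6 + (-3*H**2 + 3*H) = 6 - 3*H**2 + 3*H)
E(sqrt(-1 + F))*198 = (6 - 3*(sqrt(-1 + 1))**2 + 3*sqrt(-1 + 1))*198 = (6 - 3*(sqrt(0))**2 + 3*sqrt(0))*198 = (6 - 3*0**2 + 3*0)*198 = (6 - 3*0 + 0)*198 = (6 + 0 + 0)*198 = 6*198 = 1188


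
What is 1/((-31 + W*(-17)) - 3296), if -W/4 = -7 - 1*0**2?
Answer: -1/3803 ≈ -0.00026295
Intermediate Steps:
W = 28 (W = -4*(-7 - 1*0**2) = -4*(-7 - 1*0) = -4*(-7 + 0) = -4*(-7) = 28)
1/((-31 + W*(-17)) - 3296) = 1/((-31 + 28*(-17)) - 3296) = 1/((-31 - 476) - 3296) = 1/(-507 - 3296) = 1/(-3803) = -1/3803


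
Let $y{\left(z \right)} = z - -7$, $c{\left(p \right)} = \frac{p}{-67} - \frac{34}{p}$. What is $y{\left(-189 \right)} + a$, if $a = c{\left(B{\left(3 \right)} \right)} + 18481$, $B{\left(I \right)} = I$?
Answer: $\frac{3675812}{201} \approx 18288.0$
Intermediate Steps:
$c{\left(p \right)} = - \frac{34}{p} - \frac{p}{67}$ ($c{\left(p \right)} = p \left(- \frac{1}{67}\right) - \frac{34}{p} = - \frac{p}{67} - \frac{34}{p} = - \frac{34}{p} - \frac{p}{67}$)
$y{\left(z \right)} = 7 + z$ ($y{\left(z \right)} = z + 7 = 7 + z$)
$a = \frac{3712394}{201}$ ($a = \left(- \frac{34}{3} - \frac{3}{67}\right) + 18481 = - \frac{2287}{201} + 18481 = \frac{3712394}{201} \approx 18470.0$)
$y{\left(-189 \right)} + a = \left(7 - 189\right) + \frac{3712394}{201} = -182 + \frac{3712394}{201} = \frac{3675812}{201}$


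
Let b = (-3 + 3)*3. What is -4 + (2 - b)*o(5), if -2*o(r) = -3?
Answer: -1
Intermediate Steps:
b = 0 (b = 0*3 = 0)
o(r) = 3/2 (o(r) = -½*(-3) = 3/2)
-4 + (2 - b)*o(5) = -4 + (2 - 1*0)*(3/2) = -4 + (2 + 0)*(3/2) = -4 + 2*(3/2) = -4 + 3 = -1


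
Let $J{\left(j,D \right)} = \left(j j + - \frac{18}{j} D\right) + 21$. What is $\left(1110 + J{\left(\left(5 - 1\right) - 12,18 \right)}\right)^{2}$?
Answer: $\frac{6105841}{4} \approx 1.5265 \cdot 10^{6}$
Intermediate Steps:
$J{\left(j,D \right)} = 21 + j^{2} - \frac{18 D}{j}$ ($J{\left(j,D \right)} = \left(j^{2} - \frac{18 D}{j}\right) + 21 = 21 + j^{2} - \frac{18 D}{j}$)
$\left(1110 + J{\left(\left(5 - 1\right) - 12,18 \right)}\right)^{2} = \left(1110 + \left(21 + \left(\left(5 - 1\right) - 12\right)^{2} - \frac{324}{\left(5 - 1\right) - 12}\right)\right)^{2} = \left(1110 + \left(21 + \left(4 - 12\right)^{2} - \frac{324}{4 - 12}\right)\right)^{2} = \left(1110 + \left(21 + \left(-8\right)^{2} - \frac{324}{-8}\right)\right)^{2} = \left(1110 + \left(21 + 64 - 324 \left(- \frac{1}{8}\right)\right)\right)^{2} = \left(1110 + \left(21 + 64 + \frac{81}{2}\right)\right)^{2} = \left(1110 + \frac{251}{2}\right)^{2} = \left(\frac{2471}{2}\right)^{2} = \frac{6105841}{4}$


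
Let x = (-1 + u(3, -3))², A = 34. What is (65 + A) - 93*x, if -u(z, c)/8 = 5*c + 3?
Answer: -839226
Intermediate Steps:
u(z, c) = -24 - 40*c (u(z, c) = -8*(5*c + 3) = -8*(3 + 5*c) = -24 - 40*c)
x = 9025 (x = (-1 + (-24 - 40*(-3)))² = (-1 + (-24 + 120))² = (-1 + 96)² = 95² = 9025)
(65 + A) - 93*x = (65 + 34) - 93*9025 = 99 - 839325 = -839226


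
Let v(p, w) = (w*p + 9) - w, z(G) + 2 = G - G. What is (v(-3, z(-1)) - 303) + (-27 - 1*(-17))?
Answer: -296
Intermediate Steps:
z(G) = -2 (z(G) = -2 + (G - G) = -2 + 0 = -2)
v(p, w) = 9 - w + p*w (v(p, w) = (p*w + 9) - w = (9 + p*w) - w = 9 - w + p*w)
(v(-3, z(-1)) - 303) + (-27 - 1*(-17)) = ((9 - 1*(-2) - 3*(-2)) - 303) + (-27 - 1*(-17)) = ((9 + 2 + 6) - 303) + (-27 + 17) = (17 - 303) - 10 = -286 - 10 = -296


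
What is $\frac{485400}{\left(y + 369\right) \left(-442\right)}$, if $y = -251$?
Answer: $- \frac{121350}{13039} \approx -9.3067$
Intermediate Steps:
$\frac{485400}{\left(y + 369\right) \left(-442\right)} = \frac{485400}{\left(-251 + 369\right) \left(-442\right)} = \frac{485400}{118 \left(-442\right)} = \frac{485400}{-52156} = 485400 \left(- \frac{1}{52156}\right) = - \frac{121350}{13039}$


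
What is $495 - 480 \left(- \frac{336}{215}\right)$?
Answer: $\frac{53541}{43} \approx 1245.1$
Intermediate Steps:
$495 - 480 \left(- \frac{336}{215}\right) = 495 - 480 \left(\left(-336\right) \frac{1}{215}\right) = 495 - - \frac{32256}{43} = 495 + \frac{32256}{43} = \frac{53541}{43}$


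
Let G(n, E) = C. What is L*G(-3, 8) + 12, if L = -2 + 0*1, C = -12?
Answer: 36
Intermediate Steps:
G(n, E) = -12
L = -2 (L = -2 + 0 = -2)
L*G(-3, 8) + 12 = -2*(-12) + 12 = 24 + 12 = 36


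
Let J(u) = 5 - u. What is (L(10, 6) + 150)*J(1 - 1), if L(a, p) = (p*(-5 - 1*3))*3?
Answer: 30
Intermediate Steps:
L(a, p) = -24*p (L(a, p) = (p*(-5 - 3))*3 = (p*(-8))*3 = -8*p*3 = -24*p)
(L(10, 6) + 150)*J(1 - 1) = (-24*6 + 150)*(5 - (1 - 1)) = (-144 + 150)*(5 - 1*0) = 6*(5 + 0) = 6*5 = 30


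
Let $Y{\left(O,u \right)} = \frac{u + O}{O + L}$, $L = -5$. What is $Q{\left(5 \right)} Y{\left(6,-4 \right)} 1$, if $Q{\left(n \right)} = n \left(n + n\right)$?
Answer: $100$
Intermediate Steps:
$Q{\left(n \right)} = 2 n^{2}$ ($Q{\left(n \right)} = n 2 n = 2 n^{2}$)
$Y{\left(O,u \right)} = \frac{O + u}{-5 + O}$ ($Y{\left(O,u \right)} = \frac{u + O}{O - 5} = \frac{O + u}{-5 + O}$)
$Q{\left(5 \right)} Y{\left(6,-4 \right)} 1 = 2 \cdot 5^{2} \frac{6 - 4}{-5 + 6} \cdot 1 = 2 \cdot 25 \cdot 1^{-1} \cdot 2 \cdot 1 = 50 \cdot 1 \cdot 2 \cdot 1 = 50 \cdot 2 \cdot 1 = 100 \cdot 1 = 100$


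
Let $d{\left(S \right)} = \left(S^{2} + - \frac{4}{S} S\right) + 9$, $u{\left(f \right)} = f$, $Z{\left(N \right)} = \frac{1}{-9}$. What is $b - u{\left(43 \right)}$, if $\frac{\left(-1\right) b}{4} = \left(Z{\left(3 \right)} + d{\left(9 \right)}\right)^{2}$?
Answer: $- \frac{2393599}{81} \approx -29551.0$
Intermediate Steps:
$Z{\left(N \right)} = - \frac{1}{9}$
$d{\left(S \right)} = 5 + S^{2}$ ($d{\left(S \right)} = \left(S^{2} - 4\right) + 9 = \left(-4 + S^{2}\right) + 9 = 5 + S^{2}$)
$b = - \frac{2390116}{81}$ ($b = - 4 \left(- \frac{1}{9} + \left(5 + 9^{2}\right)\right)^{2} = - 4 \left(- \frac{1}{9} + \left(5 + 81\right)\right)^{2} = - 4 \left(- \frac{1}{9} + 86\right)^{2} = - 4 \left(\frac{773}{9}\right)^{2} = \left(-4\right) \frac{597529}{81} = - \frac{2390116}{81} \approx -29508.0$)
$b - u{\left(43 \right)} = - \frac{2390116}{81} - 43 = - \frac{2393599}{81}$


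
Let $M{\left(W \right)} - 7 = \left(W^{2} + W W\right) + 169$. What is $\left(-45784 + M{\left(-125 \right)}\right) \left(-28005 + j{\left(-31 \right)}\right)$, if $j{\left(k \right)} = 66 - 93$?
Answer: $402483456$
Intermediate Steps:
$j{\left(k \right)} = -27$
$M{\left(W \right)} = 176 + 2 W^{2}$ ($M{\left(W \right)} = 7 + \left(\left(W^{2} + W W\right) + 169\right) = 7 + \left(\left(W^{2} + W^{2}\right) + 169\right) = 7 + \left(2 W^{2} + 169\right) = 7 + \left(169 + 2 W^{2}\right) = 176 + 2 W^{2}$)
$\left(-45784 + M{\left(-125 \right)}\right) \left(-28005 + j{\left(-31 \right)}\right) = \left(-45784 + \left(176 + 2 \left(-125\right)^{2}\right)\right) \left(-28005 - 27\right) = \left(-45784 + \left(176 + 2 \cdot 15625\right)\right) \left(-28032\right) = \left(-45784 + \left(176 + 31250\right)\right) \left(-28032\right) = \left(-45784 + 31426\right) \left(-28032\right) = \left(-14358\right) \left(-28032\right) = 402483456$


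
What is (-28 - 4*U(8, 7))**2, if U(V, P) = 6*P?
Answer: 38416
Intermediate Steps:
(-28 - 4*U(8, 7))**2 = (-28 - 24*7)**2 = (-28 - 4*42)**2 = (-28 - 168)**2 = (-196)**2 = 38416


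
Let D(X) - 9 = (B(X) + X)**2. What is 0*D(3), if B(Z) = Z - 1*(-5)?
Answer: 0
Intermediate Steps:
B(Z) = 5 + Z (B(Z) = Z + 5 = 5 + Z)
D(X) = 9 + (5 + 2*X)**2 (D(X) = 9 + ((5 + X) + X)**2 = 9 + (5 + 2*X)**2)
0*D(3) = 0*(9 + (5 + 2*3)**2) = 0*(9 + (5 + 6)**2) = 0*(9 + 11**2) = 0*(9 + 121) = 0*130 = 0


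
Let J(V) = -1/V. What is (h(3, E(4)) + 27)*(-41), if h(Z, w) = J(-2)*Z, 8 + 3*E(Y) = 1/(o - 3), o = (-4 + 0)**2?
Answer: -2337/2 ≈ -1168.5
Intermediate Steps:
o = 16 (o = (-4)**2 = 16)
E(Y) = -103/39 (E(Y) = -8/3 + 1/(3*(16 - 3)) = -8/3 + (1/3)/13 = -8/3 + (1/3)*(1/13) = -8/3 + 1/39 = -103/39)
h(Z, w) = Z/2 (h(Z, w) = (-1/(-2))*Z = (-1*(-1/2))*Z = Z/2)
(h(3, E(4)) + 27)*(-41) = ((1/2)*3 + 27)*(-41) = (3/2 + 27)*(-41) = (57/2)*(-41) = -2337/2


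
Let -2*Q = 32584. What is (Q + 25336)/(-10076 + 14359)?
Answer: 9044/4283 ≈ 2.1116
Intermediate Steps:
Q = -16292 (Q = -1/2*32584 = -16292)
(Q + 25336)/(-10076 + 14359) = (-16292 + 25336)/(-10076 + 14359) = 9044/4283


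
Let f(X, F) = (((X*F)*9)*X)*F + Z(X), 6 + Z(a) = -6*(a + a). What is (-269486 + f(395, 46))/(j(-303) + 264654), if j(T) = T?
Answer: 2971065868/264351 ≈ 11239.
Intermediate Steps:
Z(a) = -6 - 12*a (Z(a) = -6 - 6*(a + a) = -6 - 12*a)
f(X, F) = -6 - 12*X + 9*F²*X² (f(X, F) = (((X*F)*9)*X)*F + (-6 - 12*X) = (((F*X)*9)*X)*F + (-6 - 12*X) = ((9*F*X)*X)*F + (-6 - 12*X) = (9*F*X²)*F + (-6 - 12*X) = 9*F²*X² + (-6 - 12*X) = -6 - 12*X + 9*F²*X²)
(-269486 + f(395, 46))/(j(-303) + 264654) = (-269486 + (-6 - 12*395 + 9*46²*395²))/(-303 + 264654) = (-269486 + (-6 - 4740 + 9*2116*156025))/264351 = (-269486 + (-6 - 4740 + 2971340100))*(1/264351) = (-269486 + 2971335354)*(1/264351) = 2971065868*(1/264351) = 2971065868/264351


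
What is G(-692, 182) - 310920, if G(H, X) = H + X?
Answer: -311430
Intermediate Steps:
G(-692, 182) - 310920 = (-692 + 182) - 310920 = -510 - 310920 = -311430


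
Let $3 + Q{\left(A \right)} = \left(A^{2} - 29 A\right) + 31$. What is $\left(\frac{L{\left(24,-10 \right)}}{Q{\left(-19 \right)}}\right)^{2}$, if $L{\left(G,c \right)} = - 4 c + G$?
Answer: $\frac{256}{55225} \approx 0.0046356$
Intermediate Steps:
$L{\left(G,c \right)} = G - 4 c$
$Q{\left(A \right)} = 28 + A^{2} - 29 A$ ($Q{\left(A \right)} = -3 + \left(\left(A^{2} - 29 A\right) + 31\right) = -3 + \left(31 + A^{2} - 29 A\right) = 28 + A^{2} - 29 A$)
$\left(\frac{L{\left(24,-10 \right)}}{Q{\left(-19 \right)}}\right)^{2} = \left(\frac{24 - -40}{28 + \left(-19\right)^{2} - -551}\right)^{2} = \left(\frac{24 + 40}{28 + 361 + 551}\right)^{2} = \left(\frac{64}{940}\right)^{2} = \left(64 \cdot \frac{1}{940}\right)^{2} = \left(\frac{16}{235}\right)^{2} = \frac{256}{55225}$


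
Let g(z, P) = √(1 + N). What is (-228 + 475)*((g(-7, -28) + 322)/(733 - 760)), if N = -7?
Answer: -79534/27 - 247*I*√6/27 ≈ -2945.7 - 22.408*I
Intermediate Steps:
g(z, P) = I*√6 (g(z, P) = √(1 - 7) = √(-6) = I*√6)
(-228 + 475)*((g(-7, -28) + 322)/(733 - 760)) = (-228 + 475)*((I*√6 + 322)/(733 - 760)) = 247*((322 + I*√6)/(-27)) = 247*((322 + I*√6)*(-1/27)) = 247*(-322/27 - I*√6/27) = -79534/27 - 247*I*√6/27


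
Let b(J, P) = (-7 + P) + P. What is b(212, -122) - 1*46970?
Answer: -47221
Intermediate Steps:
b(J, P) = -7 + 2*P
b(212, -122) - 1*46970 = (-7 + 2*(-122)) - 1*46970 = (-7 - 244) - 46970 = -251 - 46970 = -47221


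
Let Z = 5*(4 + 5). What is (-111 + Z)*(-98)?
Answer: 6468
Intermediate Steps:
Z = 45 (Z = 5*9 = 45)
(-111 + Z)*(-98) = (-111 + 45)*(-98) = -66*(-98) = 6468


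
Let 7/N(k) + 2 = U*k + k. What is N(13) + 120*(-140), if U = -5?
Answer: -907207/54 ≈ -16800.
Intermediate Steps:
N(k) = 7/(-2 - 4*k) (N(k) = 7/(-2 + (-5*k + k)) = 7/(-2 - 4*k))
N(13) + 120*(-140) = -7/(2 + 4*13) + 120*(-140) = -7/(2 + 52) - 16800 = -7/54 - 16800 = -907207/54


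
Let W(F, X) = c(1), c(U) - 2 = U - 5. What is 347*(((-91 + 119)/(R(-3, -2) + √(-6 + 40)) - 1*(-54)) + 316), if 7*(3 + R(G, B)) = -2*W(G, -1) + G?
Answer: 81950990/633 + 238042*√34/633 ≈ 1.3166e+5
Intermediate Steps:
c(U) = -3 + U (c(U) = 2 + (U - 5) = 2 + (-5 + U) = -3 + U)
W(F, X) = -2 (W(F, X) = -3 + 1 = -2)
R(G, B) = -17/7 + G/7 (R(G, B) = -3 + (-2*(-2) + G)/7 = -3 + (4 + G)/7 = -3 + (4/7 + G/7) = -17/7 + G/7)
347*(((-91 + 119)/(R(-3, -2) + √(-6 + 40)) - 1*(-54)) + 316) = 347*(((-91 + 119)/((-17/7 + (⅐)*(-3)) + √(-6 + 40)) - 1*(-54)) + 316) = 347*((28/((-17/7 - 3/7) + √34) + 54) + 316) = 347*((28/(-20/7 + √34) + 54) + 316) = 347*((54 + 28/(-20/7 + √34)) + 316) = 347*(370 + 28/(-20/7 + √34)) = 128390 + 9716/(-20/7 + √34)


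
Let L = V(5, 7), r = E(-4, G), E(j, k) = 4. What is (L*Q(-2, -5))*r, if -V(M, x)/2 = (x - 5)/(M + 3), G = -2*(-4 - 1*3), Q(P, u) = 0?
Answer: 0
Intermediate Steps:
G = 14 (G = -2*(-4 - 3) = -2*(-7) = 14)
r = 4
V(M, x) = -2*(-5 + x)/(3 + M) (V(M, x) = -2*(x - 5)/(M + 3) = -2*(-5 + x)/(3 + M))
L = -½ (L = 2*(5 - 1*7)/(3 + 5) = 2*(5 - 7)/8 = 2*(⅛)*(-2) = -½ ≈ -0.50000)
(L*Q(-2, -5))*r = -½*0*4 = 0*4 = 0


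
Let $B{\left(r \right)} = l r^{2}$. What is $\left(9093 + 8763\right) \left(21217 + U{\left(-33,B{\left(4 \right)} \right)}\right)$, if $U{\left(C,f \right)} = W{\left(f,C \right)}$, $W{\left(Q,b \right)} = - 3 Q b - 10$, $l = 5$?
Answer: $520091712$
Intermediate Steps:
$B{\left(r \right)} = 5 r^{2}$
$W{\left(Q,b \right)} = -10 - 3 Q b$ ($W{\left(Q,b \right)} = - 3 Q b - 10 = -10 - 3 Q b$)
$U{\left(C,f \right)} = -10 - 3 C f$ ($U{\left(C,f \right)} = -10 - 3 f C = -10 - 3 C f$)
$\left(9093 + 8763\right) \left(21217 + U{\left(-33,B{\left(4 \right)} \right)}\right) = \left(9093 + 8763\right) \left(21217 - \left(10 - 99 \cdot 5 \cdot 4^{2}\right)\right) = 17856 \left(21217 - \left(10 - 99 \cdot 5 \cdot 16\right)\right) = 17856 \left(21217 - \left(10 - 7920\right)\right) = 17856 \left(21217 + \left(-10 + 7920\right)\right) = 17856 \left(21217 + 7910\right) = 17856 \cdot 29127 = 520091712$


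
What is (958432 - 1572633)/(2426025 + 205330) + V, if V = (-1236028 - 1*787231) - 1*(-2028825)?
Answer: 14645507729/2631355 ≈ 5565.8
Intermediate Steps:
V = 5566 (V = (-1236028 - 787231) + 2028825 = -2023259 + 2028825 = 5566)
(958432 - 1572633)/(2426025 + 205330) + V = (958432 - 1572633)/(2426025 + 205330) + 5566 = -614201/2631355 + 5566 = 14645507729/2631355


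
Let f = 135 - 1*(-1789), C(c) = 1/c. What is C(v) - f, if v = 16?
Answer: -30783/16 ≈ -1923.9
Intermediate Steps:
f = 1924 (f = 135 + 1789 = 1924)
C(v) - f = 1/16 - 1*1924 = 1/16 - 1924 = -30783/16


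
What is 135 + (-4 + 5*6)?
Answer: 161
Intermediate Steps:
135 + (-4 + 5*6) = 135 + (-4 + 30) = 135 + 26 = 161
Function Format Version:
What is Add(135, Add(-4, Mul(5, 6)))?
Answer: 161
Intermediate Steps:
Add(135, Add(-4, Mul(5, 6))) = Add(135, Add(-4, 30)) = Add(135, 26) = 161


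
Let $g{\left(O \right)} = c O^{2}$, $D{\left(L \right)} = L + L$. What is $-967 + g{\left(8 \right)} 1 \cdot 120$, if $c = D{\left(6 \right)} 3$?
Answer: $275513$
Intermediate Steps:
$D{\left(L \right)} = 2 L$
$c = 36$ ($c = 2 \cdot 6 \cdot 3 = 12 \cdot 3 = 36$)
$g{\left(O \right)} = 36 O^{2}$
$-967 + g{\left(8 \right)} 1 \cdot 120 = -967 + 36 \cdot 8^{2} \cdot 1 \cdot 120 = -967 + 36 \cdot 64 \cdot 120 = -967 + 2304 \cdot 120 = -967 + 276480 = 275513$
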